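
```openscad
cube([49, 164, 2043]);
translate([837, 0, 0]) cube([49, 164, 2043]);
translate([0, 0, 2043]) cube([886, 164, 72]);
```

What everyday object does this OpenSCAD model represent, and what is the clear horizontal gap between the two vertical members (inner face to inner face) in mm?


A door frame. The clear opening width is 788 mm.

Two 2043 mm tall posts with a header on top — a door frame. The left jamb is 49 mm wide at x = 0; the right jamb starts at x = 837. The clear opening is 837 − 49 = 788 mm.


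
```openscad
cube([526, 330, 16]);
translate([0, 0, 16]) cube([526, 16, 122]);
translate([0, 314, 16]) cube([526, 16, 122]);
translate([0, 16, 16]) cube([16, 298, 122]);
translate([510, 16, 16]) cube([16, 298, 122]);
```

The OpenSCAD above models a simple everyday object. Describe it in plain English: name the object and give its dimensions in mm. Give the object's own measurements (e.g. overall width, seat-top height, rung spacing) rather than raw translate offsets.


An open-topped rectangular box: outside dimensions 526×330×138 mm, with a uniform wall and base thickness of 16 mm. The base is a full 526×330 slab on the floor; four walls sit on top of the base. The front and back walls (the −y and +y sides) span the full width; the two side walls fit between them.


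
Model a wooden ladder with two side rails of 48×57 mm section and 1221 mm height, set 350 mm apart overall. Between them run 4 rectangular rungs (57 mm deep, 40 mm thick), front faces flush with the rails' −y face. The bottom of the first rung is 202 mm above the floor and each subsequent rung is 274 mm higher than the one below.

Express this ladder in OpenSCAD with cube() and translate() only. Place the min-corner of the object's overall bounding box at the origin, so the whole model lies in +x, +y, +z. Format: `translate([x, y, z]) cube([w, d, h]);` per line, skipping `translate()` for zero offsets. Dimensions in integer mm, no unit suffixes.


cube([48, 57, 1221]);
translate([302, 0, 0]) cube([48, 57, 1221]);
translate([48, 0, 202]) cube([254, 57, 40]);
translate([48, 0, 476]) cube([254, 57, 40]);
translate([48, 0, 750]) cube([254, 57, 40]);
translate([48, 0, 1024]) cube([254, 57, 40]);


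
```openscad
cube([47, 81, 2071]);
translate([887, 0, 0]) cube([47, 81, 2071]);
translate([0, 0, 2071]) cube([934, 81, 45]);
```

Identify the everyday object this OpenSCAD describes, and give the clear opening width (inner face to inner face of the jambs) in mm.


A door frame. The clear opening width is 840 mm.

Two 2071 mm tall posts with a header on top — a door frame. The left jamb is 47 mm wide at x = 0; the right jamb starts at x = 887. The clear opening is 887 − 47 = 840 mm.


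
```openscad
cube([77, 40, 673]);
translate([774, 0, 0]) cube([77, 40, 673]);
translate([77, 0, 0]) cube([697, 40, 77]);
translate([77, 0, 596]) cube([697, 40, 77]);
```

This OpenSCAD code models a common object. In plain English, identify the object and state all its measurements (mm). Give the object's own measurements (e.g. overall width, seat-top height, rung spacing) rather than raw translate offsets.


A rectangular picture frame lying in the x–z plane (depth along y). The opening is 697 mm wide (x) by 519 mm tall (z), surrounded by a border 77 mm wide on all four sides. The frame is 40 mm deep and is made of two full-height vertical stiles with two horizontal rails fitted between them.


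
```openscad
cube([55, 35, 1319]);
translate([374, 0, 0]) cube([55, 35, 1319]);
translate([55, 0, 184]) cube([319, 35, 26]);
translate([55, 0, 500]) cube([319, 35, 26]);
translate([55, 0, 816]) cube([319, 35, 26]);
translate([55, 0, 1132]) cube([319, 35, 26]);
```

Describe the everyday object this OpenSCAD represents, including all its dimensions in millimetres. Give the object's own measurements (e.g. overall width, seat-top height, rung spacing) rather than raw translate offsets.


A straight ladder. Two 55×35 mm vertical rails, 1319 mm tall, stand 429 mm apart (outside-to-outside) with their front faces coplanar on the −y side. 4 rungs, each 35 mm deep and 26 mm tall, span between the inner faces of the rails, front faces flush with the rails. The lowest rung's underside is at z = 184 mm and rungs are spaced 316 mm apart (underside to underside).


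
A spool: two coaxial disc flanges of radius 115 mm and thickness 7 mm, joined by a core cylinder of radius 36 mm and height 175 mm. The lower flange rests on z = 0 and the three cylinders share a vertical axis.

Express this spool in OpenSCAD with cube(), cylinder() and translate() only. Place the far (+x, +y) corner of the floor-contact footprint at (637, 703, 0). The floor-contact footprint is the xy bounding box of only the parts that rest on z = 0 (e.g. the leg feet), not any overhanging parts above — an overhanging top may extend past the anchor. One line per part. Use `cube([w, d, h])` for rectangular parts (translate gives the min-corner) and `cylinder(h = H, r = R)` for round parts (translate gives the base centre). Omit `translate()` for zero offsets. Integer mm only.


translate([522, 588, 0]) cylinder(h = 7, r = 115);
translate([522, 588, 7]) cylinder(h = 175, r = 36);
translate([522, 588, 182]) cylinder(h = 7, r = 115);


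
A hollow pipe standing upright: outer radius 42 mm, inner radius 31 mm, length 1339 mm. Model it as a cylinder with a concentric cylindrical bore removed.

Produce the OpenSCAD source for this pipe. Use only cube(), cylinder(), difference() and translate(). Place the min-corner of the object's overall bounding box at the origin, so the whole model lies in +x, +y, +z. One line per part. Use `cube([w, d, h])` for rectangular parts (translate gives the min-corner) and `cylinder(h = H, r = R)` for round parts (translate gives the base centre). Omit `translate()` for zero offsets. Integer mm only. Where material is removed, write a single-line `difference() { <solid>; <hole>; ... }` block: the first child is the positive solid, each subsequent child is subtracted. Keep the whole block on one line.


difference() { translate([42, 42, 0]) cylinder(h = 1339, r = 42); translate([42, 42, 0]) cylinder(h = 1339, r = 31); }


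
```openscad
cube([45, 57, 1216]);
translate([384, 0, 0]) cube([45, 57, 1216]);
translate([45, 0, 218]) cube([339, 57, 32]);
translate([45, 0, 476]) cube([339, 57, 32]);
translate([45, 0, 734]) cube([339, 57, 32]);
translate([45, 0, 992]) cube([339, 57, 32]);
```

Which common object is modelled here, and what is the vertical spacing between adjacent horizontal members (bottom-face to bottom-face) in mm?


A ladder. The rung spacing is 258 mm.

Two tall 45×57 posts with 4 short bars between them — a ladder. Adjacent rungs sit at z = 218 and z = 476, so the spacing is 476 − 218 = 258 mm.


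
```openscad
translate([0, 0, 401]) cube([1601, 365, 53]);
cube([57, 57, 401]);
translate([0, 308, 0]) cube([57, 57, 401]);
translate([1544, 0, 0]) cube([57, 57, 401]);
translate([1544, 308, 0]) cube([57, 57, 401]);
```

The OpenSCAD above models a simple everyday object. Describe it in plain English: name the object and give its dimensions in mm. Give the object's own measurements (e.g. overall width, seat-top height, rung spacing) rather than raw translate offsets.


A bench: a 1601×365 mm seat slab, 53 mm thick, top at z = 454 mm, on four 57×57 mm square legs flush with the seat corners and standing on z = 0.


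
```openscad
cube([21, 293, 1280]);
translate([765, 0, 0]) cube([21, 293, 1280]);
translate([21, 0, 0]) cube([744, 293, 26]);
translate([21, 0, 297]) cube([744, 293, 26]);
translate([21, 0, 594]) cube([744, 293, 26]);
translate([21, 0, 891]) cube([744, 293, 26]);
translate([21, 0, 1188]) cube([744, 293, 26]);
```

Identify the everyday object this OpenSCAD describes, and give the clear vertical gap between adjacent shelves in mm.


A bookshelf. The clear shelf gap is 271 mm.

Two tall side panels with 5 horizontal boards between them — a bookshelf. The first two shelf undersides are at z = 0 and z = 297; with shelf thickness 26, the clear gap is 297 − 0 − 26 = 271 mm.


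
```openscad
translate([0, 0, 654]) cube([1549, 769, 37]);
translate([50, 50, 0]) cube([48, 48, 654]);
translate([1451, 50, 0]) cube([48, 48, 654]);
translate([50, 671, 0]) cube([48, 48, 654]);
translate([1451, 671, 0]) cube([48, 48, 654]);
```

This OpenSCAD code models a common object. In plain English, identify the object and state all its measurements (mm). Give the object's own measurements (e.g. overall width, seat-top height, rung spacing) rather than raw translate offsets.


A rectangular dining table. The top is 1549×769×37 mm with its upper surface at z = 691 mm. It stands on four 48×48 mm square legs, each inset 50 mm from the nearest pair of top edges, running from the floor to the underside of the top.


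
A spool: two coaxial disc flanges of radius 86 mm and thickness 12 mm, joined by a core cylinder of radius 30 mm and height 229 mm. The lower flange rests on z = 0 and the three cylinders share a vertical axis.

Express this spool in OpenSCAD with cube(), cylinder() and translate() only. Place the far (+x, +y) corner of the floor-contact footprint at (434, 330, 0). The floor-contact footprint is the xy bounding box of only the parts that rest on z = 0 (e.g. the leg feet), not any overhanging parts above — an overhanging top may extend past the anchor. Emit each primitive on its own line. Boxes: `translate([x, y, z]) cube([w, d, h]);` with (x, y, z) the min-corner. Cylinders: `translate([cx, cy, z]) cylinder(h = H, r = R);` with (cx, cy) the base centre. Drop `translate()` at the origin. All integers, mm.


translate([348, 244, 0]) cylinder(h = 12, r = 86);
translate([348, 244, 12]) cylinder(h = 229, r = 30);
translate([348, 244, 241]) cylinder(h = 12, r = 86);


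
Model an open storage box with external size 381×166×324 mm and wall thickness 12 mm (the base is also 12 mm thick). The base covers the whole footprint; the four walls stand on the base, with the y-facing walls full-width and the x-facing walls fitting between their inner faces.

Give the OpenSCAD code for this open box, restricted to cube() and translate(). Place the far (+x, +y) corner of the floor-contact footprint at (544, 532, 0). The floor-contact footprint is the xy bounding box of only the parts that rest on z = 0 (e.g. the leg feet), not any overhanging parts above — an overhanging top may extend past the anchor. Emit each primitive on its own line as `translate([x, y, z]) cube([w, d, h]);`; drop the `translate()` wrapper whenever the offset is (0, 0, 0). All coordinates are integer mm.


translate([163, 366, 0]) cube([381, 166, 12]);
translate([163, 366, 12]) cube([381, 12, 312]);
translate([163, 520, 12]) cube([381, 12, 312]);
translate([163, 378, 12]) cube([12, 142, 312]);
translate([532, 378, 12]) cube([12, 142, 312]);


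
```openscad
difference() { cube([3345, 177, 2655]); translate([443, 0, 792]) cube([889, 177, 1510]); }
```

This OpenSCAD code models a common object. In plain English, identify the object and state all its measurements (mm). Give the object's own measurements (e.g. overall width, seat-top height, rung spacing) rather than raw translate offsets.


A wall 3345 mm long (x), 177 mm thick (y), 2655 mm tall, with a rectangular window opening cut through it. The opening is 889 mm wide and 1510 mm tall; its sill is at z = 792 mm and its near (−x) edge is 443 mm from the wall's −x end. The opening passes through the full wall thickness.


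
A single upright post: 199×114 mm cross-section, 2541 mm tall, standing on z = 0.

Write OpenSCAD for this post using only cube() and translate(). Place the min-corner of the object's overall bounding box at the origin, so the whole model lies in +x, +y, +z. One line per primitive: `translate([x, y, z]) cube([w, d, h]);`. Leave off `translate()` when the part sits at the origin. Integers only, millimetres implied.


cube([199, 114, 2541]);


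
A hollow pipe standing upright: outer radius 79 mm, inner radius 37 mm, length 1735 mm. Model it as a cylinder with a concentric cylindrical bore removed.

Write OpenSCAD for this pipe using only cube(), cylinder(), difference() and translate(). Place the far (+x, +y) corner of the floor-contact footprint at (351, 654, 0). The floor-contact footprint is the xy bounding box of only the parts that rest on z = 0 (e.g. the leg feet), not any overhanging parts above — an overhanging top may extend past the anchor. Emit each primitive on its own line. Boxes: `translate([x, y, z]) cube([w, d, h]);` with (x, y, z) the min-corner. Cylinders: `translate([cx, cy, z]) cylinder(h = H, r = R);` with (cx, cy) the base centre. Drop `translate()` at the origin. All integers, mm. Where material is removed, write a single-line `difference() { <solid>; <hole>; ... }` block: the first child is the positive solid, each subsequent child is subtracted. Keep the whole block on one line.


difference() { translate([272, 575, 0]) cylinder(h = 1735, r = 79); translate([272, 575, 0]) cylinder(h = 1735, r = 37); }


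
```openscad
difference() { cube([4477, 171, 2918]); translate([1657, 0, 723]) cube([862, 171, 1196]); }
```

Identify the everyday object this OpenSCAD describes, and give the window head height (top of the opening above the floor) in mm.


A wall with a window opening. The window head height is 1919 mm.

A wall with a rectangular opening subtracted — a window. Sill at z = 723, opening 1196 mm tall, so the head is at 723 + 1196 = 1919 mm.


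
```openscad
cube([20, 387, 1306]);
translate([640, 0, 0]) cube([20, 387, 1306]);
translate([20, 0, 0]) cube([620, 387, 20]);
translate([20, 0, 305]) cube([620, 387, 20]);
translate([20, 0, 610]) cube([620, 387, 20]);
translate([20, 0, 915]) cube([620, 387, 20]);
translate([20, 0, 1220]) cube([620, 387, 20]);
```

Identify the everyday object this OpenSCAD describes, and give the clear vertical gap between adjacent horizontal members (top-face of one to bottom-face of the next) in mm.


A bookshelf. The clear shelf gap is 285 mm.

Two tall side panels with 5 horizontal boards between them — a bookshelf. The first two shelf undersides are at z = 0 and z = 305; with shelf thickness 20, the clear gap is 305 − 0 − 20 = 285 mm.


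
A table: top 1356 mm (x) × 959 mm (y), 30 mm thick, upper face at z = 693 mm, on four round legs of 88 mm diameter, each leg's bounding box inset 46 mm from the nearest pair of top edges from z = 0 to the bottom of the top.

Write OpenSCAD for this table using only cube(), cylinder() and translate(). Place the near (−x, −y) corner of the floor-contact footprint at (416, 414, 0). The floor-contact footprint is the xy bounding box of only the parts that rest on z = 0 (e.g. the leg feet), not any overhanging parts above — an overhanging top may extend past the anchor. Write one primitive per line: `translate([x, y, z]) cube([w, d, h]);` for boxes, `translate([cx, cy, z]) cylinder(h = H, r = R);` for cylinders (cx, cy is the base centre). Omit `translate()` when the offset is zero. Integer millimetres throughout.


translate([370, 368, 663]) cube([1356, 959, 30]);
translate([460, 458, 0]) cylinder(h = 663, r = 44);
translate([1636, 458, 0]) cylinder(h = 663, r = 44);
translate([460, 1237, 0]) cylinder(h = 663, r = 44);
translate([1636, 1237, 0]) cylinder(h = 663, r = 44);


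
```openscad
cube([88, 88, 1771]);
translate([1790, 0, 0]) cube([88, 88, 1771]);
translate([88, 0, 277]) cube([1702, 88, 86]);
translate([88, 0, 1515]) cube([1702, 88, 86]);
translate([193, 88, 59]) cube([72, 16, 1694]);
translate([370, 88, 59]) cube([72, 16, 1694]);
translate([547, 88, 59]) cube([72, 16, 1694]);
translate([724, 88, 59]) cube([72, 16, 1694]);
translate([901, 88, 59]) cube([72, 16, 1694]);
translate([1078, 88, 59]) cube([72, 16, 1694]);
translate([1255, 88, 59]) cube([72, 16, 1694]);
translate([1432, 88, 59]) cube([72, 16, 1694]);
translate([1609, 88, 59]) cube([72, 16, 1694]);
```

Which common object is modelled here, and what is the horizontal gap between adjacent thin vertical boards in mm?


A fence section. The picket gap is 105 mm.

Two posts, two rails, 9 pickets — a fence section. Span 1702 mm holds 9 pickets of 72 mm with 10 equal gaps: ⌊(1702 − 9·72) / 10⌋ = 105 mm.


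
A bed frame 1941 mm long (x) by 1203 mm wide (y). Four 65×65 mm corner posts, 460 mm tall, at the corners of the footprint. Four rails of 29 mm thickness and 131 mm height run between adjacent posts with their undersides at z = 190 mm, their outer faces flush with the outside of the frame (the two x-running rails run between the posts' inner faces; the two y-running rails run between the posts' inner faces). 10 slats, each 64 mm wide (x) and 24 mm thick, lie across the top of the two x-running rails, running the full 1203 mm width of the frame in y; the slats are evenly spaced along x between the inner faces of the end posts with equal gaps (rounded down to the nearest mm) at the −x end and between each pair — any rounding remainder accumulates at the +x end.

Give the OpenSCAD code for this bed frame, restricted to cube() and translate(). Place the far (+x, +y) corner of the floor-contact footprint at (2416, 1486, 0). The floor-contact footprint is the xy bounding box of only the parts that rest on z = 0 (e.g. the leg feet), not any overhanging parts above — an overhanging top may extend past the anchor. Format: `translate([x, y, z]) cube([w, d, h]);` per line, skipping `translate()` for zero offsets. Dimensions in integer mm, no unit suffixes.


translate([475, 283, 0]) cube([65, 65, 460]);
translate([475, 1421, 0]) cube([65, 65, 460]);
translate([2351, 283, 0]) cube([65, 65, 460]);
translate([2351, 1421, 0]) cube([65, 65, 460]);
translate([540, 283, 190]) cube([1811, 29, 131]);
translate([540, 1457, 190]) cube([1811, 29, 131]);
translate([475, 348, 190]) cube([29, 1073, 131]);
translate([2387, 348, 190]) cube([29, 1073, 131]);
translate([646, 283, 321]) cube([64, 1203, 24]);
translate([816, 283, 321]) cube([64, 1203, 24]);
translate([986, 283, 321]) cube([64, 1203, 24]);
translate([1156, 283, 321]) cube([64, 1203, 24]);
translate([1326, 283, 321]) cube([64, 1203, 24]);
translate([1496, 283, 321]) cube([64, 1203, 24]);
translate([1666, 283, 321]) cube([64, 1203, 24]);
translate([1836, 283, 321]) cube([64, 1203, 24]);
translate([2006, 283, 321]) cube([64, 1203, 24]);
translate([2176, 283, 321]) cube([64, 1203, 24]);


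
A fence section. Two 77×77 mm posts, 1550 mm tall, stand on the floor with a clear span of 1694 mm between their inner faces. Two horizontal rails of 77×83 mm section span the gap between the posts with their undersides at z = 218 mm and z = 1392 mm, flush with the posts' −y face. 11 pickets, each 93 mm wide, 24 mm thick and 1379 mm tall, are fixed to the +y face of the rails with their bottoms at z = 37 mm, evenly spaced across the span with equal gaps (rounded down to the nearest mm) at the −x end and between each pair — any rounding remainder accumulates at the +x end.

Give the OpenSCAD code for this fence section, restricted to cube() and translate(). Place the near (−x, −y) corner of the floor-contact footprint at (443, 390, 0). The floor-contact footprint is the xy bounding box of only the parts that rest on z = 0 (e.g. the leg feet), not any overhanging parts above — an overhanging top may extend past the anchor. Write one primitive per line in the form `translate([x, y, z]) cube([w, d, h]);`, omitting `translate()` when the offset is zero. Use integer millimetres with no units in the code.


translate([443, 390, 0]) cube([77, 77, 1550]);
translate([2214, 390, 0]) cube([77, 77, 1550]);
translate([520, 390, 218]) cube([1694, 77, 83]);
translate([520, 390, 1392]) cube([1694, 77, 83]);
translate([575, 467, 37]) cube([93, 24, 1379]);
translate([723, 467, 37]) cube([93, 24, 1379]);
translate([871, 467, 37]) cube([93, 24, 1379]);
translate([1019, 467, 37]) cube([93, 24, 1379]);
translate([1167, 467, 37]) cube([93, 24, 1379]);
translate([1315, 467, 37]) cube([93, 24, 1379]);
translate([1463, 467, 37]) cube([93, 24, 1379]);
translate([1611, 467, 37]) cube([93, 24, 1379]);
translate([1759, 467, 37]) cube([93, 24, 1379]);
translate([1907, 467, 37]) cube([93, 24, 1379]);
translate([2055, 467, 37]) cube([93, 24, 1379]);


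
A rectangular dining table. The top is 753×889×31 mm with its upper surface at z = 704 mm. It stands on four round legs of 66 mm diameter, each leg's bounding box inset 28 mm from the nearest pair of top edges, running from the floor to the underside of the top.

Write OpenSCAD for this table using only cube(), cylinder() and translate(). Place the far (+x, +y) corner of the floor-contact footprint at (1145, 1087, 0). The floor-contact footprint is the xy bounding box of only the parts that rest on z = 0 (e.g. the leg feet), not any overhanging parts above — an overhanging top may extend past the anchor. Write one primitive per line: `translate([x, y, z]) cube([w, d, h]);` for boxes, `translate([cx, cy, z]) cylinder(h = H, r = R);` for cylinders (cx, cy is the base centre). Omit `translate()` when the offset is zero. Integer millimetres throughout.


translate([420, 226, 673]) cube([753, 889, 31]);
translate([481, 287, 0]) cylinder(h = 673, r = 33);
translate([1112, 287, 0]) cylinder(h = 673, r = 33);
translate([481, 1054, 0]) cylinder(h = 673, r = 33);
translate([1112, 1054, 0]) cylinder(h = 673, r = 33);


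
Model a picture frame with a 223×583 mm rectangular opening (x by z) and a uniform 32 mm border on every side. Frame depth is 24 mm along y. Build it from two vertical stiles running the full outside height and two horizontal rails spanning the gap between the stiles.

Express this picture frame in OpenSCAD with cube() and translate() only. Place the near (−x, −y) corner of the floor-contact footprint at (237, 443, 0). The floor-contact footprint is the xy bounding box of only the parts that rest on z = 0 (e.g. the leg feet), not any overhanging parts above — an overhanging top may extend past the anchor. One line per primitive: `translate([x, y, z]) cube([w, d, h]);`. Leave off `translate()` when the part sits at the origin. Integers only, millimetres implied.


translate([237, 443, 0]) cube([32, 24, 647]);
translate([492, 443, 0]) cube([32, 24, 647]);
translate([269, 443, 0]) cube([223, 24, 32]);
translate([269, 443, 615]) cube([223, 24, 32]);


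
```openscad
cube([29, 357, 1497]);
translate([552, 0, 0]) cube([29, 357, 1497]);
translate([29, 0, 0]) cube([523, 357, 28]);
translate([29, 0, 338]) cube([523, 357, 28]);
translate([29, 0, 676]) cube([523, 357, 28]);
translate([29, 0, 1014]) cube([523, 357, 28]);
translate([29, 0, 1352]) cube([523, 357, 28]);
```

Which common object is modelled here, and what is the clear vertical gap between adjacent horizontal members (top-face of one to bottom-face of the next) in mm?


A bookshelf. The clear shelf gap is 310 mm.

Two tall side panels with 5 horizontal boards between them — a bookshelf. The first two shelf undersides are at z = 0 and z = 338; with shelf thickness 28, the clear gap is 338 − 0 − 28 = 310 mm.


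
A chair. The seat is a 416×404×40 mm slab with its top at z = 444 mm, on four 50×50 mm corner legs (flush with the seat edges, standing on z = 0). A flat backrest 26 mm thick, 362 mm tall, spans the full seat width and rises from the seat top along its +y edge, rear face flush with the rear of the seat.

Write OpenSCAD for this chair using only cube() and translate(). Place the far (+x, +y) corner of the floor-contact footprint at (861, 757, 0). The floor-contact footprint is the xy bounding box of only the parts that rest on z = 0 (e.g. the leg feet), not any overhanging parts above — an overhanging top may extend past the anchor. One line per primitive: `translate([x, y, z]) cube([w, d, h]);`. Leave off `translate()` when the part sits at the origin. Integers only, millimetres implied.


translate([445, 353, 404]) cube([416, 404, 40]);
translate([445, 353, 0]) cube([50, 50, 404]);
translate([811, 353, 0]) cube([50, 50, 404]);
translate([445, 707, 0]) cube([50, 50, 404]);
translate([811, 707, 0]) cube([50, 50, 404]);
translate([445, 731, 444]) cube([416, 26, 362]);


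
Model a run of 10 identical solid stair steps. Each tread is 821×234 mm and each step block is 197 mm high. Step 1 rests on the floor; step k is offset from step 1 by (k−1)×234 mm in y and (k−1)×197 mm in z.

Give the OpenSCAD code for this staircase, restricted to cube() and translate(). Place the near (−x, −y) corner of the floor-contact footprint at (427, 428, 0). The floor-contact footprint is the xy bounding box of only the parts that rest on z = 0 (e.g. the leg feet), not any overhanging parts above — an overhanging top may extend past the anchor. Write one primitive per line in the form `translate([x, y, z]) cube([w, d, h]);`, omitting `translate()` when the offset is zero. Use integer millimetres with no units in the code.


translate([427, 428, 0]) cube([821, 234, 197]);
translate([427, 662, 197]) cube([821, 234, 197]);
translate([427, 896, 394]) cube([821, 234, 197]);
translate([427, 1130, 591]) cube([821, 234, 197]);
translate([427, 1364, 788]) cube([821, 234, 197]);
translate([427, 1598, 985]) cube([821, 234, 197]);
translate([427, 1832, 1182]) cube([821, 234, 197]);
translate([427, 2066, 1379]) cube([821, 234, 197]);
translate([427, 2300, 1576]) cube([821, 234, 197]);
translate([427, 2534, 1773]) cube([821, 234, 197]);


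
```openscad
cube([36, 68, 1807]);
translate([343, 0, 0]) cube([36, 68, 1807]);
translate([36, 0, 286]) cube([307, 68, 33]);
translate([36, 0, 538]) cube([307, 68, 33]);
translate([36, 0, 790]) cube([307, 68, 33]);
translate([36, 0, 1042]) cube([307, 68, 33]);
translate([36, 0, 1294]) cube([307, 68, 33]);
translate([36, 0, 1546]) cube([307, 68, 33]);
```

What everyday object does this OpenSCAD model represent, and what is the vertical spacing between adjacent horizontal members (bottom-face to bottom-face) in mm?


A ladder. The rung spacing is 252 mm.

Two tall 36×68 posts with 6 short bars between them — a ladder. Adjacent rungs sit at z = 286 and z = 538, so the spacing is 538 − 286 = 252 mm.


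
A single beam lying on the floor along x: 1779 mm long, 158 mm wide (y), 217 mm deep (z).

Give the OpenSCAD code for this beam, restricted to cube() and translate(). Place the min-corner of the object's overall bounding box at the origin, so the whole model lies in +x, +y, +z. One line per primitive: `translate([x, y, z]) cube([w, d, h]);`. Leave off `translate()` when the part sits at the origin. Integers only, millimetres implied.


cube([1779, 158, 217]);


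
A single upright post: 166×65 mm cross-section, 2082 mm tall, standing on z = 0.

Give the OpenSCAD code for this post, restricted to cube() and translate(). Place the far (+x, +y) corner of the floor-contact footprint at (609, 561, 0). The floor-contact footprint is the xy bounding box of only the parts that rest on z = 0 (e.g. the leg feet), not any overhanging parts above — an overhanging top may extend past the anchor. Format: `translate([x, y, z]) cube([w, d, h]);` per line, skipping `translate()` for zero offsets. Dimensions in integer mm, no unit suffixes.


translate([443, 496, 0]) cube([166, 65, 2082]);


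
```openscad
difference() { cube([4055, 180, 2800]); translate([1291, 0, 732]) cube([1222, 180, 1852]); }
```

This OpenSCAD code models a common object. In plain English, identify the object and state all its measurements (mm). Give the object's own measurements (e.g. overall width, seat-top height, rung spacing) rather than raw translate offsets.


A wall 4055 mm long (x), 180 mm thick (y), 2800 mm tall, with a rectangular window opening cut through it. The opening is 1222 mm wide and 1852 mm tall; its sill is at z = 732 mm and its near (−x) edge is 1291 mm from the wall's −x end. The opening passes through the full wall thickness.


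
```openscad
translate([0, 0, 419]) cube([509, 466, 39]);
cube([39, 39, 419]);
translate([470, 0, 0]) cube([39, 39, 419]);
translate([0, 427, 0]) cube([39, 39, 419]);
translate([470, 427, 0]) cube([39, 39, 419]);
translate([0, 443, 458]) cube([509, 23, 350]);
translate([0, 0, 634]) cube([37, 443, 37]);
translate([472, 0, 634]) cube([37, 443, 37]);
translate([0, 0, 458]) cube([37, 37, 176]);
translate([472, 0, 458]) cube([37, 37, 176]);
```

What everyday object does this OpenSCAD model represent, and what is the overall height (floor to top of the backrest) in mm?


A chair. The overall height is 808 mm.

A slab on four corner posts with a tall panel at the back — a chair. The seat slab sits at z = 419 with thickness 39, and the 350 mm backrest starts at the seat top, so the overall height is 419 + 39 + 350 = 808 mm.


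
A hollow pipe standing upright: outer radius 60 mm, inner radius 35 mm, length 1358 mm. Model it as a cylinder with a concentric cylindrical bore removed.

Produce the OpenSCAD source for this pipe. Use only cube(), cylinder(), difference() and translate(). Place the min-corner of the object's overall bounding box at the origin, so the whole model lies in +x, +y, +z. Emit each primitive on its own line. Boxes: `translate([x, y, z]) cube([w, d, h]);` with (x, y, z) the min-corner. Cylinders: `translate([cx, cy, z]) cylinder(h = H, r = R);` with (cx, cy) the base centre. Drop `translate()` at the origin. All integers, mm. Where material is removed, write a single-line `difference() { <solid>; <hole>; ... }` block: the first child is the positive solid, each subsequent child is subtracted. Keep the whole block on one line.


difference() { translate([60, 60, 0]) cylinder(h = 1358, r = 60); translate([60, 60, 0]) cylinder(h = 1358, r = 35); }


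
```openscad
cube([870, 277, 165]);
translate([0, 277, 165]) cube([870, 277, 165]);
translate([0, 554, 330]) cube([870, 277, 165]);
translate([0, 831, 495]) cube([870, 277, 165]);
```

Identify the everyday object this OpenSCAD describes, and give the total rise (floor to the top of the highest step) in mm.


A staircase. The total rise is 660 mm.

4 identical blocks, each offset up and back from the previous — a staircase. Each step is 165 mm tall and there are 4 of them, so the total rise is 4 × 165 = 660 mm.


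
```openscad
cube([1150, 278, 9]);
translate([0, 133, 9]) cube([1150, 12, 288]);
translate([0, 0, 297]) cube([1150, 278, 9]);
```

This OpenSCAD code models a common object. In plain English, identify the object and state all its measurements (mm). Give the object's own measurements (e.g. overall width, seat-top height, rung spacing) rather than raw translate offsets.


An I-beam lying along x, 1150 mm long. Overall section height 306 mm. Two flanges 278 mm wide (y) and 9 mm thick, one on the floor and one at the top; a web 12 mm thick runs between them, centred on the flange width.


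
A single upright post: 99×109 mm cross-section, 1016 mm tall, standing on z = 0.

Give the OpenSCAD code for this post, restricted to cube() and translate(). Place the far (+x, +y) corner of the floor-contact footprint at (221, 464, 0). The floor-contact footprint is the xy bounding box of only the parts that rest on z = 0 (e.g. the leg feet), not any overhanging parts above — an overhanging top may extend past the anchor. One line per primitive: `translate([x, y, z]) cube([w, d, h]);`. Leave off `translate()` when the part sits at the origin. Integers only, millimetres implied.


translate([122, 355, 0]) cube([99, 109, 1016]);


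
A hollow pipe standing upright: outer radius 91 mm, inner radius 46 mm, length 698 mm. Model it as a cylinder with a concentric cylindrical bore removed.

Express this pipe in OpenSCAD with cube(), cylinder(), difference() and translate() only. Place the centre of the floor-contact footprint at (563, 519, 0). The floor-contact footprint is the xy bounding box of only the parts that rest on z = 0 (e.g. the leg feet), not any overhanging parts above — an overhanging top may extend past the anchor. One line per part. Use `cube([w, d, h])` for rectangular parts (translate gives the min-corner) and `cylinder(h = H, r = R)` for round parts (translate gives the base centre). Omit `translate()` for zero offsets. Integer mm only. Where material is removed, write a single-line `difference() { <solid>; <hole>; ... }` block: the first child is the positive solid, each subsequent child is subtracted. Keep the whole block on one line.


difference() { translate([563, 519, 0]) cylinder(h = 698, r = 91); translate([563, 519, 0]) cylinder(h = 698, r = 46); }


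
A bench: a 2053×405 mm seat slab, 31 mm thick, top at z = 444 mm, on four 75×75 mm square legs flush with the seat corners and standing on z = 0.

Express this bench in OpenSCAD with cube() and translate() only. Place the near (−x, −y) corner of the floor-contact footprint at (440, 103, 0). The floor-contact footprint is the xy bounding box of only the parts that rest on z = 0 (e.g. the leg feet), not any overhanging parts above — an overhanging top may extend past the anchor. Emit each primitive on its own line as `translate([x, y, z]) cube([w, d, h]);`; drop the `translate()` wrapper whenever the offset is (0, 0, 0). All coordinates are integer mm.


// leg_h = 444 − 31 = 413
translate([440, 103, 413]) cube([2053, 405, 31]);
translate([440, 103, 0]) cube([75, 75, 413]);
translate([440, 433, 0]) cube([75, 75, 413]);
translate([2418, 103, 0]) cube([75, 75, 413]);
translate([2418, 433, 0]) cube([75, 75, 413]);


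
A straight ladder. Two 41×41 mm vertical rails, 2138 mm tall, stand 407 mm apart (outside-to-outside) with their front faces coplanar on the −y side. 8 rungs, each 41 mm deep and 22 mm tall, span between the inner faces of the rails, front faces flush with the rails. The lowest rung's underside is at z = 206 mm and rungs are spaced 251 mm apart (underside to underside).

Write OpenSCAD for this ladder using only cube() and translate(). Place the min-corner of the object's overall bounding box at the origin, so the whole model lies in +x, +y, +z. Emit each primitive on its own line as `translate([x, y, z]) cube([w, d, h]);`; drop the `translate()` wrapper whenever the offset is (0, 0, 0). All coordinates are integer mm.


// rung span = 407 - 2*41 = 325
// rung[k] z = 206 + k*251
cube([41, 41, 2138]);
translate([366, 0, 0]) cube([41, 41, 2138]);
translate([41, 0, 206]) cube([325, 41, 22]);
translate([41, 0, 457]) cube([325, 41, 22]);
translate([41, 0, 708]) cube([325, 41, 22]);
translate([41, 0, 959]) cube([325, 41, 22]);
translate([41, 0, 1210]) cube([325, 41, 22]);
translate([41, 0, 1461]) cube([325, 41, 22]);
translate([41, 0, 1712]) cube([325, 41, 22]);
translate([41, 0, 1963]) cube([325, 41, 22]);


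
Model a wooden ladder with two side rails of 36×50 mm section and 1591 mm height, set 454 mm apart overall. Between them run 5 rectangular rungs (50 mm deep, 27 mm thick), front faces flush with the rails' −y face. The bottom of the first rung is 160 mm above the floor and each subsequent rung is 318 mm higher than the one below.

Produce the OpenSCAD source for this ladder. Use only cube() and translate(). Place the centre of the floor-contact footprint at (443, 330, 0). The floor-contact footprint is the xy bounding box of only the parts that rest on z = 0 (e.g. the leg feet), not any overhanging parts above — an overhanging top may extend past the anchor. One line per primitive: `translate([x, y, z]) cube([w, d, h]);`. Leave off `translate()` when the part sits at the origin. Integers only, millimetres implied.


translate([216, 305, 0]) cube([36, 50, 1591]);
translate([634, 305, 0]) cube([36, 50, 1591]);
translate([252, 305, 160]) cube([382, 50, 27]);
translate([252, 305, 478]) cube([382, 50, 27]);
translate([252, 305, 796]) cube([382, 50, 27]);
translate([252, 305, 1114]) cube([382, 50, 27]);
translate([252, 305, 1432]) cube([382, 50, 27]);


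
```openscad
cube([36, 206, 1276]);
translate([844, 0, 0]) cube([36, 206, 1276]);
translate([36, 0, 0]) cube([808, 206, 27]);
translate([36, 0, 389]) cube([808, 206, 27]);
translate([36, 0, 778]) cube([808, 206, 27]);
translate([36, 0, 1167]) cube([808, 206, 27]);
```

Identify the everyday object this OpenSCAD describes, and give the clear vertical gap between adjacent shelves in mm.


A bookshelf. The clear shelf gap is 362 mm.

Two tall side panels with 4 horizontal boards between them — a bookshelf. The first two shelf undersides are at z = 0 and z = 389; with shelf thickness 27, the clear gap is 389 − 0 − 27 = 362 mm.


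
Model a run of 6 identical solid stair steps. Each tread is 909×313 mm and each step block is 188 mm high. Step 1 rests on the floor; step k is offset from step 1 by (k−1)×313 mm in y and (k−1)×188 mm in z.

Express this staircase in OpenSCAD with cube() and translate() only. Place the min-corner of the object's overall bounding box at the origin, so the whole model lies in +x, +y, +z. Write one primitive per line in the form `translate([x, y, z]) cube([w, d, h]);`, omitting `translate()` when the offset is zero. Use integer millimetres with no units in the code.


cube([909, 313, 188]);
translate([0, 313, 188]) cube([909, 313, 188]);
translate([0, 626, 376]) cube([909, 313, 188]);
translate([0, 939, 564]) cube([909, 313, 188]);
translate([0, 1252, 752]) cube([909, 313, 188]);
translate([0, 1565, 940]) cube([909, 313, 188]);


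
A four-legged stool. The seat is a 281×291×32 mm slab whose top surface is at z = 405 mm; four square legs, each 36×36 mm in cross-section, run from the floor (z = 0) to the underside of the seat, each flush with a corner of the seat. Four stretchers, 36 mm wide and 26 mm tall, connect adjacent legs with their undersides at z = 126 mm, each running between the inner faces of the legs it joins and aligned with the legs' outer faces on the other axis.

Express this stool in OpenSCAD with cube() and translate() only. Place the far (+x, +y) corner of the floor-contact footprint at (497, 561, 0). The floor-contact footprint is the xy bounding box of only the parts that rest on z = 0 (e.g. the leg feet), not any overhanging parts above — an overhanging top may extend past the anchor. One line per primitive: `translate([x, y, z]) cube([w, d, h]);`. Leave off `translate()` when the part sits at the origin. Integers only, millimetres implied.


// leg_h = 405 - 32 = 373
// stretcher span = 281 - 2*36 = 209
translate([216, 270, 373]) cube([281, 291, 32]);
translate([216, 270, 0]) cube([36, 36, 373]);
translate([461, 270, 0]) cube([36, 36, 373]);
translate([216, 525, 0]) cube([36, 36, 373]);
translate([461, 525, 0]) cube([36, 36, 373]);
translate([252, 270, 126]) cube([209, 36, 26]);
translate([252, 525, 126]) cube([209, 36, 26]);
translate([216, 306, 126]) cube([36, 219, 26]);
translate([461, 306, 126]) cube([36, 219, 26]);


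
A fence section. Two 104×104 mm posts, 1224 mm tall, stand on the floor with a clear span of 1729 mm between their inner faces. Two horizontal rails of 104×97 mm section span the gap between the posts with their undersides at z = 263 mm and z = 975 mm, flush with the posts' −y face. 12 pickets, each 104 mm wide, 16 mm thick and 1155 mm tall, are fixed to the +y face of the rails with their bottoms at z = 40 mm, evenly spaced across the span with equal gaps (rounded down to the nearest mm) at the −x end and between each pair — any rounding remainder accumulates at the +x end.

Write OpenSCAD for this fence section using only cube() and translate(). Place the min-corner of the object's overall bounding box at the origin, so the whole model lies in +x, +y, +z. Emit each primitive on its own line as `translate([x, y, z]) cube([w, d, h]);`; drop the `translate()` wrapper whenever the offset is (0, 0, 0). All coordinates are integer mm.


cube([104, 104, 1224]);
translate([1833, 0, 0]) cube([104, 104, 1224]);
translate([104, 0, 263]) cube([1729, 104, 97]);
translate([104, 0, 975]) cube([1729, 104, 97]);
translate([141, 104, 40]) cube([104, 16, 1155]);
translate([282, 104, 40]) cube([104, 16, 1155]);
translate([423, 104, 40]) cube([104, 16, 1155]);
translate([564, 104, 40]) cube([104, 16, 1155]);
translate([705, 104, 40]) cube([104, 16, 1155]);
translate([846, 104, 40]) cube([104, 16, 1155]);
translate([987, 104, 40]) cube([104, 16, 1155]);
translate([1128, 104, 40]) cube([104, 16, 1155]);
translate([1269, 104, 40]) cube([104, 16, 1155]);
translate([1410, 104, 40]) cube([104, 16, 1155]);
translate([1551, 104, 40]) cube([104, 16, 1155]);
translate([1692, 104, 40]) cube([104, 16, 1155]);
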